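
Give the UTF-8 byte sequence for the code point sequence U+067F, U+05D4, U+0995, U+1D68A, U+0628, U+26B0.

U+067F: 2-byte form → D9 BF.
U+05D4: 2-byte form → D7 94.
U+0995: 3-byte form → E0 A6 95.
U+1D68A: 4-byte form → F0 9D 9A 8A.
U+0628: 2-byte form → D8 A8.
U+26B0: 3-byte form → E2 9A B0.
Concatenated (16 bytes): D9 BF D7 94 E0 A6 95 F0 9D 9A 8A D8 A8 E2 9A B0.

D9 BF D7 94 E0 A6 95 F0 9D 9A 8A D8 A8 E2 9A B0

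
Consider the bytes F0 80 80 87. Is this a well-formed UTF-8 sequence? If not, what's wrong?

Leading byte 0xF0 = 11110000 → 4-byte form.
Continuation bytes all match 10xxxxxx. Payload decodes to 0x7.
But 0x7 < 0x10000, the minimum for a 4-byte sequence — this is an overlong encoding.

invalid (overlong encoding)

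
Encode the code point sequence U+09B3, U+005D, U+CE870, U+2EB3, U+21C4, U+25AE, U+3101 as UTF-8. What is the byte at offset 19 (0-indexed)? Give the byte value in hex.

0x81

U+09B3 → 3-byte form E0 A6 B3 at offsets 0–2.
U+005D → 1-byte form 5D at offsets 3–3.
U+CE870 → 4-byte form F3 8E A1 B0 at offsets 4–7.
U+2EB3 → 3-byte form E2 BA B3 at offsets 8–10.
U+21C4 → 3-byte form E2 87 84 at offsets 11–13.
U+25AE → 3-byte form E2 96 AE at offsets 14–16.
U+3101 → 3-byte form E3 84 81 at offsets 17–19.
Offset 19 falls in char 7's range; it's byte 3 of E3 84 81 = 0x81.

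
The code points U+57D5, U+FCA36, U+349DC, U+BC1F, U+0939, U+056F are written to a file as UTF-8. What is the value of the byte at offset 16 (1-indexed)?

0xA4

1-indexed offset 16 is 0-indexed offset 15.
U+57D5 → 3-byte form E5 9F 95 at offsets 0–2.
U+FCA36 → 4-byte form F3 BC A8 B6 at offsets 3–6.
U+349DC → 4-byte form F0 B4 A7 9C at offsets 7–10.
U+BC1F → 3-byte form EB B0 9F at offsets 11–13.
U+0939 → 3-byte form E0 A4 B9 at offsets 14–16.
Offset 15 falls in char 5's range; it's byte 2 of E0 A4 B9 = 0xA4.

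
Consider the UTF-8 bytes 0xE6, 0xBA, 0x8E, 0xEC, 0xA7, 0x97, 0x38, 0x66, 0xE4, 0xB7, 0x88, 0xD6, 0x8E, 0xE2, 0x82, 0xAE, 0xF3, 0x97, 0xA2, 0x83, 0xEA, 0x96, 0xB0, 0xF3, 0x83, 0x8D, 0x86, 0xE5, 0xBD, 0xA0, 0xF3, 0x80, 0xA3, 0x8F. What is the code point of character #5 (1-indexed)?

Offset 0: leading byte 0xE6 = 11100110 → 3-byte char #1 = E6 BA 8E.
Offset 3: leading byte 0xEC = 11101100 → 3-byte char #2 = EC A7 97.
Offset 6: leading byte 0x38 = 00111000 → 1-byte char #3 = 38.
Offset 7: leading byte 0x66 = 01100110 → 1-byte char #4 = 66.
Offset 8: leading byte 0xE4 = 11100100 → 3-byte char #5 = E4 B7 88.
Leading byte 0xE4 = 11100100 matches 1110xxxx → 3-byte sequence.
Byte 1: 0xE4 = 11100100, payload 0100 (4 bits).
Byte 2: 0xB7 = 10110111 (10xxxxxx ✓), payload 110111.
Byte 3: 0x88 = 10001000 (10xxxxxx ✓), payload 001000.
Concatenate: 0100110111001000 = 0x4DC8 (16 bits → U+4DC8).

U+4DC8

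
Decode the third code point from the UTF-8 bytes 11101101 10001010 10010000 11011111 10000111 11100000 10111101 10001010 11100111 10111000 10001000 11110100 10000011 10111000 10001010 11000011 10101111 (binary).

Offset 0: leading byte 0xED = 11101101 → 3-byte char #1 = ED 8A 90.
Offset 3: leading byte 0xDF = 11011111 → 2-byte char #2 = DF 87.
Offset 5: leading byte 0xE0 = 11100000 → 3-byte char #3 = E0 BD 8A.
Leading byte 0xE0 = 11100000 matches 1110xxxx → 3-byte sequence.
Byte 1: 0xE0 = 11100000, payload 0000 (4 bits).
Byte 2: 0xBD = 10111101 (10xxxxxx ✓), payload 111101.
Byte 3: 0x8A = 10001010 (10xxxxxx ✓), payload 001010.
Concatenate: 0000111101001010 = 0xF4A (16 bits → U+0F4A).

U+0F4A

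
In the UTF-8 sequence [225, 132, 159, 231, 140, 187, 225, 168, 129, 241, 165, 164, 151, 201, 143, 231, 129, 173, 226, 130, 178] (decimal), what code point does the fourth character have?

Offset 0: leading byte 0xE1 = 11100001 → 3-byte char #1 = E1 84 9F.
Offset 3: leading byte 0xE7 = 11100111 → 3-byte char #2 = E7 8C BB.
Offset 6: leading byte 0xE1 = 11100001 → 3-byte char #3 = E1 A8 81.
Offset 9: leading byte 0xF1 = 11110001 → 4-byte char #4 = F1 A5 A4 97.
Leading byte 0xF1 = 11110001 matches 11110xxx → 4-byte sequence.
Byte 1: 0xF1 = 11110001, payload 001 (3 bits).
Byte 2: 0xA5 = 10100101 (10xxxxxx ✓), payload 100101.
Byte 3: 0xA4 = 10100100 (10xxxxxx ✓), payload 100100.
Byte 4: 0x97 = 10010111 (10xxxxxx ✓), payload 010111.
Concatenate: 001100101100100010111 = 0x65917 (21 bits → U+65917).

U+65917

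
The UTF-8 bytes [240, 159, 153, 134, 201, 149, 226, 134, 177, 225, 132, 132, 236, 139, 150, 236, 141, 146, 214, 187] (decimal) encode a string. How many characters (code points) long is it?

Byte at offset 0: 0xF0 = 11110000 → 4-byte char (#1). Advance 4.
Byte at offset 4: 0xC9 = 11001001 → 2-byte char (#2). Advance 2.
Byte at offset 6: 0xE2 = 11100010 → 3-byte char (#3). Advance 3.
Byte at offset 9: 0xE1 = 11100001 → 3-byte char (#4). Advance 3.
Byte at offset 12: 0xEC = 11101100 → 3-byte char (#5). Advance 3.
Byte at offset 15: 0xEC = 11101100 → 3-byte char (#6). Advance 3.
Byte at offset 18: 0xD6 = 11010110 → 2-byte char (#7). Advance 2.
Reached end at offset 20 after 7 code points.

7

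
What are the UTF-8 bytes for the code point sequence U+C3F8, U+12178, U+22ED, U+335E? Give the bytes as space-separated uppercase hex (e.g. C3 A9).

U+C3F8: 3-byte form → EC 8F B8.
U+12178: 4-byte form → F0 92 85 B8.
U+22ED: 3-byte form → E2 8B AD.
U+335E: 3-byte form → E3 8D 9E.
Concatenated (13 bytes): EC 8F B8 F0 92 85 B8 E2 8B AD E3 8D 9E.

EC 8F B8 F0 92 85 B8 E2 8B AD E3 8D 9E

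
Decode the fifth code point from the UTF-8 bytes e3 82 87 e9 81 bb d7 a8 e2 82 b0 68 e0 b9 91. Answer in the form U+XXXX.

U+0068

Offset 0: leading byte 0xE3 = 11100011 → 3-byte char #1 = E3 82 87.
Offset 3: leading byte 0xE9 = 11101001 → 3-byte char #2 = E9 81 BB.
Offset 6: leading byte 0xD7 = 11010111 → 2-byte char #3 = D7 A8.
Offset 8: leading byte 0xE2 = 11100010 → 3-byte char #4 = E2 82 B0.
Offset 11: leading byte 0x68 = 01101000 → 1-byte char #5 = 68.
Leading byte 0x68 = 01101000 matches 0xxxxxxx → 1-byte sequence.
Byte 1: 0x68 = 01101000, payload 1101000 (7 bits).
Concatenate: 1101000 = 0x68 (7 bits → U+0068).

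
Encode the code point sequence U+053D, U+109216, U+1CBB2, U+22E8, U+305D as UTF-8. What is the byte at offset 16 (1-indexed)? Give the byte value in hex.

1-indexed offset 16 is 0-indexed offset 15.
U+053D → 2-byte form D4 BD at offsets 0–1.
U+109216 → 4-byte form F4 89 88 96 at offsets 2–5.
U+1CBB2 → 4-byte form F0 9C AE B2 at offsets 6–9.
U+22E8 → 3-byte form E2 8B A8 at offsets 10–12.
U+305D → 3-byte form E3 81 9D at offsets 13–15.
Offset 15 falls in char 5's range; it's byte 3 of E3 81 9D = 0x9D.

0x9D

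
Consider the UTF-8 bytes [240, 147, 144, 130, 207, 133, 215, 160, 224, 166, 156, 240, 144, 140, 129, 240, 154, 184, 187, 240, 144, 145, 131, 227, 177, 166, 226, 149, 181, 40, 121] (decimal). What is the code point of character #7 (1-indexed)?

U+10443

Offset 0: leading byte 0xF0 = 11110000 → 4-byte char #1 = F0 93 90 82.
Offset 4: leading byte 0xCF = 11001111 → 2-byte char #2 = CF 85.
Offset 6: leading byte 0xD7 = 11010111 → 2-byte char #3 = D7 A0.
Offset 8: leading byte 0xE0 = 11100000 → 3-byte char #4 = E0 A6 9C.
Offset 11: leading byte 0xF0 = 11110000 → 4-byte char #5 = F0 90 8C 81.
Offset 15: leading byte 0xF0 = 11110000 → 4-byte char #6 = F0 9A B8 BB.
Offset 19: leading byte 0xF0 = 11110000 → 4-byte char #7 = F0 90 91 83.
Leading byte 0xF0 = 11110000 matches 11110xxx → 4-byte sequence.
Byte 1: 0xF0 = 11110000, payload 000 (3 bits).
Byte 2: 0x90 = 10010000 (10xxxxxx ✓), payload 010000.
Byte 3: 0x91 = 10010001 (10xxxxxx ✓), payload 010001.
Byte 4: 0x83 = 10000011 (10xxxxxx ✓), payload 000011.
Concatenate: 000010000010001000011 = 0x10443 (21 bits → U+10443).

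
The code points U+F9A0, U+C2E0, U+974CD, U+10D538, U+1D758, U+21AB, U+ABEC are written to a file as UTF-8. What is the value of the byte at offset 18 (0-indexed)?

U+F9A0 → 3-byte form EF A6 A0 at offsets 0–2.
U+C2E0 → 3-byte form EC 8B A0 at offsets 3–5.
U+974CD → 4-byte form F2 97 93 8D at offsets 6–9.
U+10D538 → 4-byte form F4 8D 94 B8 at offsets 10–13.
U+1D758 → 4-byte form F0 9D 9D 98 at offsets 14–17.
U+21AB → 3-byte form E2 86 AB at offsets 18–20.
Offset 18 falls in char 6's range; it's byte 1 of E2 86 AB = 0xE2.

0xE2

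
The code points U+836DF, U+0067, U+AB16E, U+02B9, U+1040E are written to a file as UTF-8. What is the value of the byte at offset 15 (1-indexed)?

0x8E

1-indexed offset 15 is 0-indexed offset 14.
U+836DF → 4-byte form F2 83 9B 9F at offsets 0–3.
U+0067 → 1-byte form 67 at offsets 4–4.
U+AB16E → 4-byte form F2 AB 85 AE at offsets 5–8.
U+02B9 → 2-byte form CA B9 at offsets 9–10.
U+1040E → 4-byte form F0 90 90 8E at offsets 11–14.
Offset 14 falls in char 5's range; it's byte 4 of F0 90 90 8E = 0x8E.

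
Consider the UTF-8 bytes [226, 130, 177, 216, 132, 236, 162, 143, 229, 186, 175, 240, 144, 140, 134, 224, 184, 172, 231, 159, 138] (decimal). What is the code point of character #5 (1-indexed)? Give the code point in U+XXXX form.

U+10306

Offset 0: leading byte 0xE2 = 11100010 → 3-byte char #1 = E2 82 B1.
Offset 3: leading byte 0xD8 = 11011000 → 2-byte char #2 = D8 84.
Offset 5: leading byte 0xEC = 11101100 → 3-byte char #3 = EC A2 8F.
Offset 8: leading byte 0xE5 = 11100101 → 3-byte char #4 = E5 BA AF.
Offset 11: leading byte 0xF0 = 11110000 → 4-byte char #5 = F0 90 8C 86.
Leading byte 0xF0 = 11110000 matches 11110xxx → 4-byte sequence.
Byte 1: 0xF0 = 11110000, payload 000 (3 bits).
Byte 2: 0x90 = 10010000 (10xxxxxx ✓), payload 010000.
Byte 3: 0x8C = 10001100 (10xxxxxx ✓), payload 001100.
Byte 4: 0x86 = 10000110 (10xxxxxx ✓), payload 000110.
Concatenate: 000010000001100000110 = 0x10306 (21 bits → U+10306).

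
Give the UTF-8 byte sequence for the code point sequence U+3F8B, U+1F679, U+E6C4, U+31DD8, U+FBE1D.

E3 BE 8B F0 9F 99 B9 EE 9B 84 F0 B1 B7 98 F3 BB B8 9D

U+3F8B: 3-byte form → E3 BE 8B.
U+1F679: 4-byte form → F0 9F 99 B9.
U+E6C4: 3-byte form → EE 9B 84.
U+31DD8: 4-byte form → F0 B1 B7 98.
U+FBE1D: 4-byte form → F3 BB B8 9D.
Concatenated (18 bytes): E3 BE 8B F0 9F 99 B9 EE 9B 84 F0 B1 B7 98 F3 BB B8 9D.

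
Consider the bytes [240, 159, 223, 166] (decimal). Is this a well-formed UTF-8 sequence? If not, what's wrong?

Leading byte 0xF0 = 11110000 → 4-byte form.
Byte 3 is 0xDF = 11011111, which is not 10xxxxxx — expected a continuation byte.

invalid (non-continuation byte where continuation expected)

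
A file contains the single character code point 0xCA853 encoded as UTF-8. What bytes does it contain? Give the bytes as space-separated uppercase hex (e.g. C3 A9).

U+CA853 = 0xCA853 = 829523 decimal. In range U+10000–U+10FFFF → 4-byte form: 11110xxx 10xxxxxx 10xxxxxx 10xxxxxx.
Binary (21 bits): 011001010100001010011.
Split 3+6+6+6: 011 | 001010 | 100001 | 010011.
Byte 1: 11110011 = 0xF3.
Byte 2: 10001010 = 0x8A.
Byte 3: 10100001 = 0xA1.
Byte 4: 10010011 = 0x93.

F3 8A A1 93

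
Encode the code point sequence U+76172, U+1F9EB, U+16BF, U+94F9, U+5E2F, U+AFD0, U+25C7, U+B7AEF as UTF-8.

U+76172: 4-byte form → F1 B6 85 B2.
U+1F9EB: 4-byte form → F0 9F A7 AB.
U+16BF: 3-byte form → E1 9A BF.
U+94F9: 3-byte form → E9 93 B9.
U+5E2F: 3-byte form → E5 B8 AF.
U+AFD0: 3-byte form → EA BF 90.
U+25C7: 3-byte form → E2 97 87.
U+B7AEF: 4-byte form → F2 B7 AB AF.
Concatenated (27 bytes): F1 B6 85 B2 F0 9F A7 AB E1 9A BF E9 93 B9 E5 B8 AF EA BF 90 E2 97 87 F2 B7 AB AF.

F1 B6 85 B2 F0 9F A7 AB E1 9A BF E9 93 B9 E5 B8 AF EA BF 90 E2 97 87 F2 B7 AB AF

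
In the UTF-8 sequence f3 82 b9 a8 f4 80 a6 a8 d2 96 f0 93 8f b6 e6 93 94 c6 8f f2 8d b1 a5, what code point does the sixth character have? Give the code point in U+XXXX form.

U+018F

Offset 0: leading byte 0xF3 = 11110011 → 4-byte char #1 = F3 82 B9 A8.
Offset 4: leading byte 0xF4 = 11110100 → 4-byte char #2 = F4 80 A6 A8.
Offset 8: leading byte 0xD2 = 11010010 → 2-byte char #3 = D2 96.
Offset 10: leading byte 0xF0 = 11110000 → 4-byte char #4 = F0 93 8F B6.
Offset 14: leading byte 0xE6 = 11100110 → 3-byte char #5 = E6 93 94.
Offset 17: leading byte 0xC6 = 11000110 → 2-byte char #6 = C6 8F.
Leading byte 0xC6 = 11000110 matches 110xxxxx → 2-byte sequence.
Byte 1: 0xC6 = 11000110, payload 00110 (5 bits).
Byte 2: 0x8F = 10001111 (10xxxxxx ✓), payload 001111.
Concatenate: 00110001111 = 0x18F (11 bits → U+018F).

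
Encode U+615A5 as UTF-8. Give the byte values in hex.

F1 A1 96 A5

U+615A5 = 0x615A5 = 398757 decimal. In range U+10000–U+10FFFF → 4-byte form: 11110xxx 10xxxxxx 10xxxxxx 10xxxxxx.
Binary (21 bits): 001100001010110100101.
Split 3+6+6+6: 001 | 100001 | 010110 | 100101.
Byte 1: 11110001 = 0xF1.
Byte 2: 10100001 = 0xA1.
Byte 3: 10010110 = 0x96.
Byte 4: 10100101 = 0xA5.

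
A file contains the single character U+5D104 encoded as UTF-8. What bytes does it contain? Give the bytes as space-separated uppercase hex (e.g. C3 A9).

F1 9D 84 84

U+5D104 = 0x5D104 = 381188 decimal. In range U+10000–U+10FFFF → 4-byte form: 11110xxx 10xxxxxx 10xxxxxx 10xxxxxx.
Binary (21 bits): 001011101000100000100.
Split 3+6+6+6: 001 | 011101 | 000100 | 000100.
Byte 1: 11110001 = 0xF1.
Byte 2: 10011101 = 0x9D.
Byte 3: 10000100 = 0x84.
Byte 4: 10000100 = 0x84.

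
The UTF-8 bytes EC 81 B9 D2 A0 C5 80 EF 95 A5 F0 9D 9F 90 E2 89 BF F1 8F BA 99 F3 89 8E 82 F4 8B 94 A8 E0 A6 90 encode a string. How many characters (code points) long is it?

Byte at offset 0: 0xEC = 11101100 → 3-byte char (#1). Advance 3.
Byte at offset 3: 0xD2 = 11010010 → 2-byte char (#2). Advance 2.
Byte at offset 5: 0xC5 = 11000101 → 2-byte char (#3). Advance 2.
Byte at offset 7: 0xEF = 11101111 → 3-byte char (#4). Advance 3.
Byte at offset 10: 0xF0 = 11110000 → 4-byte char (#5). Advance 4.
Byte at offset 14: 0xE2 = 11100010 → 3-byte char (#6). Advance 3.
Byte at offset 17: 0xF1 = 11110001 → 4-byte char (#7). Advance 4.
Byte at offset 21: 0xF3 = 11110011 → 4-byte char (#8). Advance 4.
Byte at offset 25: 0xF4 = 11110100 → 4-byte char (#9). Advance 4.
Byte at offset 29: 0xE0 = 11100000 → 3-byte char (#10). Advance 3.
Reached end at offset 32 after 10 code points.

10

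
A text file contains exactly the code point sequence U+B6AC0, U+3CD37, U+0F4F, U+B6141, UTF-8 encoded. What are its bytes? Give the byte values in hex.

U+B6AC0: 4-byte form → F2 B6 AB 80.
U+3CD37: 4-byte form → F0 BC B4 B7.
U+0F4F: 3-byte form → E0 BD 8F.
U+B6141: 4-byte form → F2 B6 85 81.
Concatenated (15 bytes): F2 B6 AB 80 F0 BC B4 B7 E0 BD 8F F2 B6 85 81.

F2 B6 AB 80 F0 BC B4 B7 E0 BD 8F F2 B6 85 81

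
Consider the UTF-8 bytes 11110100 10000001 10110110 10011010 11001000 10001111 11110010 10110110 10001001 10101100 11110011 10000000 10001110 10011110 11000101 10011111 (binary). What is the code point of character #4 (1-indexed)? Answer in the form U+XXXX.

U+C039E

Offset 0: leading byte 0xF4 = 11110100 → 4-byte char #1 = F4 81 B6 9A.
Offset 4: leading byte 0xC8 = 11001000 → 2-byte char #2 = C8 8F.
Offset 6: leading byte 0xF2 = 11110010 → 4-byte char #3 = F2 B6 89 AC.
Offset 10: leading byte 0xF3 = 11110011 → 4-byte char #4 = F3 80 8E 9E.
Leading byte 0xF3 = 11110011 matches 11110xxx → 4-byte sequence.
Byte 1: 0xF3 = 11110011, payload 011 (3 bits).
Byte 2: 0x80 = 10000000 (10xxxxxx ✓), payload 000000.
Byte 3: 0x8E = 10001110 (10xxxxxx ✓), payload 001110.
Byte 4: 0x9E = 10011110 (10xxxxxx ✓), payload 011110.
Concatenate: 011000000001110011110 = 0xC039E (21 bits → U+C039E).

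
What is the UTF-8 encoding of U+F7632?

F3 B7 98 B2

U+F7632 = 0xF7632 = 1013298 decimal. In range U+10000–U+10FFFF → 4-byte form: 11110xxx 10xxxxxx 10xxxxxx 10xxxxxx.
Binary (21 bits): 011110111011000110010.
Split 3+6+6+6: 011 | 110111 | 011000 | 110010.
Byte 1: 11110011 = 0xF3.
Byte 2: 10110111 = 0xB7.
Byte 3: 10011000 = 0x98.
Byte 4: 10110010 = 0xB2.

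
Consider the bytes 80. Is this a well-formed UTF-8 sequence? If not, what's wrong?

invalid (continuation byte with no leading byte)

Byte 0x80 = 10000000 has the form 10xxxxxx — a continuation byte — but there is no preceding leading byte.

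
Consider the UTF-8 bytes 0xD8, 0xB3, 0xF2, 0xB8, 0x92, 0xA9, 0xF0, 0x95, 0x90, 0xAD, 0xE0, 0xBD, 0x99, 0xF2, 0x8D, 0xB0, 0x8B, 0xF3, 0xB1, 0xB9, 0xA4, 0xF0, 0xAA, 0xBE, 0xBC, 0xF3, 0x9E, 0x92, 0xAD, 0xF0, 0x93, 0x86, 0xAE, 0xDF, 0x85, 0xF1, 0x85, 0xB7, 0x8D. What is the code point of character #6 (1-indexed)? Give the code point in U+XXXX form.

Offset 0: leading byte 0xD8 = 11011000 → 2-byte char #1 = D8 B3.
Offset 2: leading byte 0xF2 = 11110010 → 4-byte char #2 = F2 B8 92 A9.
Offset 6: leading byte 0xF0 = 11110000 → 4-byte char #3 = F0 95 90 AD.
Offset 10: leading byte 0xE0 = 11100000 → 3-byte char #4 = E0 BD 99.
Offset 13: leading byte 0xF2 = 11110010 → 4-byte char #5 = F2 8D B0 8B.
Offset 17: leading byte 0xF3 = 11110011 → 4-byte char #6 = F3 B1 B9 A4.
Leading byte 0xF3 = 11110011 matches 11110xxx → 4-byte sequence.
Byte 1: 0xF3 = 11110011, payload 011 (3 bits).
Byte 2: 0xB1 = 10110001 (10xxxxxx ✓), payload 110001.
Byte 3: 0xB9 = 10111001 (10xxxxxx ✓), payload 111001.
Byte 4: 0xA4 = 10100100 (10xxxxxx ✓), payload 100100.
Concatenate: 011110001111001100100 = 0xF1E64 (21 bits → U+F1E64).

U+F1E64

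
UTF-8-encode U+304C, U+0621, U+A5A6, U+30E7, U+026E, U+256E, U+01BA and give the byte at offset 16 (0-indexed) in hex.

0xC6

U+304C → 3-byte form E3 81 8C at offsets 0–2.
U+0621 → 2-byte form D8 A1 at offsets 3–4.
U+A5A6 → 3-byte form EA 96 A6 at offsets 5–7.
U+30E7 → 3-byte form E3 83 A7 at offsets 8–10.
U+026E → 2-byte form C9 AE at offsets 11–12.
U+256E → 3-byte form E2 95 AE at offsets 13–15.
U+01BA → 2-byte form C6 BA at offsets 16–17.
Offset 16 falls in char 7's range; it's byte 1 of C6 BA = 0xC6.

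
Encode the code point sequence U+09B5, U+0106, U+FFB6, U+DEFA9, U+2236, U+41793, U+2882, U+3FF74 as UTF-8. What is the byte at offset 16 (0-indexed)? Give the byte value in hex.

U+09B5 → 3-byte form E0 A6 B5 at offsets 0–2.
U+0106 → 2-byte form C4 86 at offsets 3–4.
U+FFB6 → 3-byte form EF BE B6 at offsets 5–7.
U+DEFA9 → 4-byte form F3 9E BE A9 at offsets 8–11.
U+2236 → 3-byte form E2 88 B6 at offsets 12–14.
U+41793 → 4-byte form F1 81 9E 93 at offsets 15–18.
Offset 16 falls in char 6's range; it's byte 2 of F1 81 9E 93 = 0x81.

0x81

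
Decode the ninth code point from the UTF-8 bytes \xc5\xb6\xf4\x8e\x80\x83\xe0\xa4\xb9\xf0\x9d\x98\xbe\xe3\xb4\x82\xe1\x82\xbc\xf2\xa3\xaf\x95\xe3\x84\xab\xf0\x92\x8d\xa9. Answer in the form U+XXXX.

Offset 0: leading byte 0xC5 = 11000101 → 2-byte char #1 = C5 B6.
Offset 2: leading byte 0xF4 = 11110100 → 4-byte char #2 = F4 8E 80 83.
Offset 6: leading byte 0xE0 = 11100000 → 3-byte char #3 = E0 A4 B9.
Offset 9: leading byte 0xF0 = 11110000 → 4-byte char #4 = F0 9D 98 BE.
Offset 13: leading byte 0xE3 = 11100011 → 3-byte char #5 = E3 B4 82.
Offset 16: leading byte 0xE1 = 11100001 → 3-byte char #6 = E1 82 BC.
Offset 19: leading byte 0xF2 = 11110010 → 4-byte char #7 = F2 A3 AF 95.
Offset 23: leading byte 0xE3 = 11100011 → 3-byte char #8 = E3 84 AB.
Offset 26: leading byte 0xF0 = 11110000 → 4-byte char #9 = F0 92 8D A9.
Leading byte 0xF0 = 11110000 matches 11110xxx → 4-byte sequence.
Byte 1: 0xF0 = 11110000, payload 000 (3 bits).
Byte 2: 0x92 = 10010010 (10xxxxxx ✓), payload 010010.
Byte 3: 0x8D = 10001101 (10xxxxxx ✓), payload 001101.
Byte 4: 0xA9 = 10101001 (10xxxxxx ✓), payload 101001.
Concatenate: 000010010001101101001 = 0x12369 (21 bits → U+12369).

U+12369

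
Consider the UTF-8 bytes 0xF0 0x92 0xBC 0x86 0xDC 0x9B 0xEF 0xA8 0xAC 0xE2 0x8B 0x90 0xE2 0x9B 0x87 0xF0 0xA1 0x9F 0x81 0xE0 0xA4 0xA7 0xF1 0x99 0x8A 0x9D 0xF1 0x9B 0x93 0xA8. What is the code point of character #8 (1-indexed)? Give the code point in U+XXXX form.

Offset 0: leading byte 0xF0 = 11110000 → 4-byte char #1 = F0 92 BC 86.
Offset 4: leading byte 0xDC = 11011100 → 2-byte char #2 = DC 9B.
Offset 6: leading byte 0xEF = 11101111 → 3-byte char #3 = EF A8 AC.
Offset 9: leading byte 0xE2 = 11100010 → 3-byte char #4 = E2 8B 90.
Offset 12: leading byte 0xE2 = 11100010 → 3-byte char #5 = E2 9B 87.
Offset 15: leading byte 0xF0 = 11110000 → 4-byte char #6 = F0 A1 9F 81.
Offset 19: leading byte 0xE0 = 11100000 → 3-byte char #7 = E0 A4 A7.
Offset 22: leading byte 0xF1 = 11110001 → 4-byte char #8 = F1 99 8A 9D.
Leading byte 0xF1 = 11110001 matches 11110xxx → 4-byte sequence.
Byte 1: 0xF1 = 11110001, payload 001 (3 bits).
Byte 2: 0x99 = 10011001 (10xxxxxx ✓), payload 011001.
Byte 3: 0x8A = 10001010 (10xxxxxx ✓), payload 001010.
Byte 4: 0x9D = 10011101 (10xxxxxx ✓), payload 011101.
Concatenate: 001011001001010011101 = 0x5929D (21 bits → U+5929D).

U+5929D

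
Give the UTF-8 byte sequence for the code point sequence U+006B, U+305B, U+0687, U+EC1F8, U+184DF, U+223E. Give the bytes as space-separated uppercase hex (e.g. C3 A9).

U+006B: 1-byte form → 6B.
U+305B: 3-byte form → E3 81 9B.
U+0687: 2-byte form → DA 87.
U+EC1F8: 4-byte form → F3 AC 87 B8.
U+184DF: 4-byte form → F0 98 93 9F.
U+223E: 3-byte form → E2 88 BE.
Concatenated (17 bytes): 6B E3 81 9B DA 87 F3 AC 87 B8 F0 98 93 9F E2 88 BE.

6B E3 81 9B DA 87 F3 AC 87 B8 F0 98 93 9F E2 88 BE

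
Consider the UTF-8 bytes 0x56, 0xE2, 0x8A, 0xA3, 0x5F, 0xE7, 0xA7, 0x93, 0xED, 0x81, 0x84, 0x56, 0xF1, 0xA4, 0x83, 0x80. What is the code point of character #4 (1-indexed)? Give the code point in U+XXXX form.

U+79D3

Offset 0: leading byte 0x56 = 01010110 → 1-byte char #1 = 56.
Offset 1: leading byte 0xE2 = 11100010 → 3-byte char #2 = E2 8A A3.
Offset 4: leading byte 0x5F = 01011111 → 1-byte char #3 = 5F.
Offset 5: leading byte 0xE7 = 11100111 → 3-byte char #4 = E7 A7 93.
Leading byte 0xE7 = 11100111 matches 1110xxxx → 3-byte sequence.
Byte 1: 0xE7 = 11100111, payload 0111 (4 bits).
Byte 2: 0xA7 = 10100111 (10xxxxxx ✓), payload 100111.
Byte 3: 0x93 = 10010011 (10xxxxxx ✓), payload 010011.
Concatenate: 0111100111010011 = 0x79D3 (16 bits → U+79D3).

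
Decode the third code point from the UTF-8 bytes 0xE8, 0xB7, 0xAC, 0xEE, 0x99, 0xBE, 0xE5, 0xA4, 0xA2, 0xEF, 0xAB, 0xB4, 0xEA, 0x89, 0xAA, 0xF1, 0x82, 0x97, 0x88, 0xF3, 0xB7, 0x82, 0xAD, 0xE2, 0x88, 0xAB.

U+5922

Offset 0: leading byte 0xE8 = 11101000 → 3-byte char #1 = E8 B7 AC.
Offset 3: leading byte 0xEE = 11101110 → 3-byte char #2 = EE 99 BE.
Offset 6: leading byte 0xE5 = 11100101 → 3-byte char #3 = E5 A4 A2.
Leading byte 0xE5 = 11100101 matches 1110xxxx → 3-byte sequence.
Byte 1: 0xE5 = 11100101, payload 0101 (4 bits).
Byte 2: 0xA4 = 10100100 (10xxxxxx ✓), payload 100100.
Byte 3: 0xA2 = 10100010 (10xxxxxx ✓), payload 100010.
Concatenate: 0101100100100010 = 0x5922 (16 bits → U+5922).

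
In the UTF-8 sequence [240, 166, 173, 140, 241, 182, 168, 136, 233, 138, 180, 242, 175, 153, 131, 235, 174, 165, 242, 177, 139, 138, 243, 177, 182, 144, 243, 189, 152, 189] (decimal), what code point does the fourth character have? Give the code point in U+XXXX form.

Offset 0: leading byte 0xF0 = 11110000 → 4-byte char #1 = F0 A6 AD 8C.
Offset 4: leading byte 0xF1 = 11110001 → 4-byte char #2 = F1 B6 A8 88.
Offset 8: leading byte 0xE9 = 11101001 → 3-byte char #3 = E9 8A B4.
Offset 11: leading byte 0xF2 = 11110010 → 4-byte char #4 = F2 AF 99 83.
Leading byte 0xF2 = 11110010 matches 11110xxx → 4-byte sequence.
Byte 1: 0xF2 = 11110010, payload 010 (3 bits).
Byte 2: 0xAF = 10101111 (10xxxxxx ✓), payload 101111.
Byte 3: 0x99 = 10011001 (10xxxxxx ✓), payload 011001.
Byte 4: 0x83 = 10000011 (10xxxxxx ✓), payload 000011.
Concatenate: 010101111011001000011 = 0xAF643 (21 bits → U+AF643).

U+AF643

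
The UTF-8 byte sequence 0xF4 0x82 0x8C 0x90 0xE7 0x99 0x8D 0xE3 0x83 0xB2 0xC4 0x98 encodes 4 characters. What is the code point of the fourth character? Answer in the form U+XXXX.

U+0118

Offset 0: leading byte 0xF4 = 11110100 → 4-byte char #1 = F4 82 8C 90.
Offset 4: leading byte 0xE7 = 11100111 → 3-byte char #2 = E7 99 8D.
Offset 7: leading byte 0xE3 = 11100011 → 3-byte char #3 = E3 83 B2.
Offset 10: leading byte 0xC4 = 11000100 → 2-byte char #4 = C4 98.
Leading byte 0xC4 = 11000100 matches 110xxxxx → 2-byte sequence.
Byte 1: 0xC4 = 11000100, payload 00100 (5 bits).
Byte 2: 0x98 = 10011000 (10xxxxxx ✓), payload 011000.
Concatenate: 00100011000 = 0x118 (11 bits → U+0118).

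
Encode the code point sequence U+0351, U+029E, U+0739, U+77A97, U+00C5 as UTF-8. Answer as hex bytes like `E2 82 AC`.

U+0351: 2-byte form → CD 91.
U+029E: 2-byte form → CA 9E.
U+0739: 2-byte form → DC B9.
U+77A97: 4-byte form → F1 B7 AA 97.
U+00C5: 2-byte form → C3 85.
Concatenated (12 bytes): CD 91 CA 9E DC B9 F1 B7 AA 97 C3 85.

CD 91 CA 9E DC B9 F1 B7 AA 97 C3 85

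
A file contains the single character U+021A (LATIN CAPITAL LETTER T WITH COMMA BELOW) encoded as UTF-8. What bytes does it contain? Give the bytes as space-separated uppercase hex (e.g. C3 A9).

U+021A = 0x21A = 538 decimal. In range U+0080–U+07FF → 2-byte form: 110xxxxx 10xxxxxx.
Binary (11 bits): 01000011010.
Split 5+6: 01000 | 011010.
Byte 1: 11001000 = 0xC8.
Byte 2: 10011010 = 0x9A.

C8 9A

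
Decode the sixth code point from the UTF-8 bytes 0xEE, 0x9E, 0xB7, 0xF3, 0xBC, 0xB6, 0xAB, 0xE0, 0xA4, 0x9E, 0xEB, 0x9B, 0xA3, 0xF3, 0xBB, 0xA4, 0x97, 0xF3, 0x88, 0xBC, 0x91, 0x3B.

Offset 0: leading byte 0xEE = 11101110 → 3-byte char #1 = EE 9E B7.
Offset 3: leading byte 0xF3 = 11110011 → 4-byte char #2 = F3 BC B6 AB.
Offset 7: leading byte 0xE0 = 11100000 → 3-byte char #3 = E0 A4 9E.
Offset 10: leading byte 0xEB = 11101011 → 3-byte char #4 = EB 9B A3.
Offset 13: leading byte 0xF3 = 11110011 → 4-byte char #5 = F3 BB A4 97.
Offset 17: leading byte 0xF3 = 11110011 → 4-byte char #6 = F3 88 BC 91.
Leading byte 0xF3 = 11110011 matches 11110xxx → 4-byte sequence.
Byte 1: 0xF3 = 11110011, payload 011 (3 bits).
Byte 2: 0x88 = 10001000 (10xxxxxx ✓), payload 001000.
Byte 3: 0xBC = 10111100 (10xxxxxx ✓), payload 111100.
Byte 4: 0x91 = 10010001 (10xxxxxx ✓), payload 010001.
Concatenate: 011001000111100010001 = 0xC8F11 (21 bits → U+C8F11).

U+C8F11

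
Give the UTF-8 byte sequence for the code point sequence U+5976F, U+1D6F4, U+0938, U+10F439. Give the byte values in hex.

U+5976F: 4-byte form → F1 99 9D AF.
U+1D6F4: 4-byte form → F0 9D 9B B4.
U+0938: 3-byte form → E0 A4 B8.
U+10F439: 4-byte form → F4 8F 90 B9.
Concatenated (15 bytes): F1 99 9D AF F0 9D 9B B4 E0 A4 B8 F4 8F 90 B9.

F1 99 9D AF F0 9D 9B B4 E0 A4 B8 F4 8F 90 B9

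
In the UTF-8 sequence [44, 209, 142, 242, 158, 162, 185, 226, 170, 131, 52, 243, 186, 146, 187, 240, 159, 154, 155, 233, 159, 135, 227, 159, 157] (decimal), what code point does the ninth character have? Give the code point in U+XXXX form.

U+37DD

Offset 0: leading byte 0x2C = 00101100 → 1-byte char #1 = 2C.
Offset 1: leading byte 0xD1 = 11010001 → 2-byte char #2 = D1 8E.
Offset 3: leading byte 0xF2 = 11110010 → 4-byte char #3 = F2 9E A2 B9.
Offset 7: leading byte 0xE2 = 11100010 → 3-byte char #4 = E2 AA 83.
Offset 10: leading byte 0x34 = 00110100 → 1-byte char #5 = 34.
Offset 11: leading byte 0xF3 = 11110011 → 4-byte char #6 = F3 BA 92 BB.
Offset 15: leading byte 0xF0 = 11110000 → 4-byte char #7 = F0 9F 9A 9B.
Offset 19: leading byte 0xE9 = 11101001 → 3-byte char #8 = E9 9F 87.
Offset 22: leading byte 0xE3 = 11100011 → 3-byte char #9 = E3 9F 9D.
Leading byte 0xE3 = 11100011 matches 1110xxxx → 3-byte sequence.
Byte 1: 0xE3 = 11100011, payload 0011 (4 bits).
Byte 2: 0x9F = 10011111 (10xxxxxx ✓), payload 011111.
Byte 3: 0x9D = 10011101 (10xxxxxx ✓), payload 011101.
Concatenate: 0011011111011101 = 0x37DD (16 bits → U+37DD).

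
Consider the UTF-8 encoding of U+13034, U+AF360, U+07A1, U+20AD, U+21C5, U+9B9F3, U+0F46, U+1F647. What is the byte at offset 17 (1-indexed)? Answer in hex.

0xF2

1-indexed offset 17 is 0-indexed offset 16.
U+13034 → 4-byte form F0 93 80 B4 at offsets 0–3.
U+AF360 → 4-byte form F2 AF 8D A0 at offsets 4–7.
U+07A1 → 2-byte form DE A1 at offsets 8–9.
U+20AD → 3-byte form E2 82 AD at offsets 10–12.
U+21C5 → 3-byte form E2 87 85 at offsets 13–15.
U+9B9F3 → 4-byte form F2 9B A7 B3 at offsets 16–19.
Offset 16 falls in char 6's range; it's byte 1 of F2 9B A7 B3 = 0xF2.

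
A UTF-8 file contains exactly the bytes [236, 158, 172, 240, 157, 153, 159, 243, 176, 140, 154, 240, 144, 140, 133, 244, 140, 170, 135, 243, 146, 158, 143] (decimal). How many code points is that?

Byte at offset 0: 0xEC = 11101100 → 3-byte char (#1). Advance 3.
Byte at offset 3: 0xF0 = 11110000 → 4-byte char (#2). Advance 4.
Byte at offset 7: 0xF3 = 11110011 → 4-byte char (#3). Advance 4.
Byte at offset 11: 0xF0 = 11110000 → 4-byte char (#4). Advance 4.
Byte at offset 15: 0xF4 = 11110100 → 4-byte char (#5). Advance 4.
Byte at offset 19: 0xF3 = 11110011 → 4-byte char (#6). Advance 4.
Reached end at offset 23 after 6 code points.

6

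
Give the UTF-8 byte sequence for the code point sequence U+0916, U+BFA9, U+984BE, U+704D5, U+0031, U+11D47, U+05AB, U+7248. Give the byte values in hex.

U+0916: 3-byte form → E0 A4 96.
U+BFA9: 3-byte form → EB BE A9.
U+984BE: 4-byte form → F2 98 92 BE.
U+704D5: 4-byte form → F1 B0 93 95.
U+0031: 1-byte form → 31.
U+11D47: 4-byte form → F0 91 B5 87.
U+05AB: 2-byte form → D6 AB.
U+7248: 3-byte form → E7 89 88.
Concatenated (24 bytes): E0 A4 96 EB BE A9 F2 98 92 BE F1 B0 93 95 31 F0 91 B5 87 D6 AB E7 89 88.

E0 A4 96 EB BE A9 F2 98 92 BE F1 B0 93 95 31 F0 91 B5 87 D6 AB E7 89 88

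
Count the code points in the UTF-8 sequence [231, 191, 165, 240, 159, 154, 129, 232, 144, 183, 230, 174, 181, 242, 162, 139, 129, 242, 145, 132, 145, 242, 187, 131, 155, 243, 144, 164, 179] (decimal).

Byte at offset 0: 0xE7 = 11100111 → 3-byte char (#1). Advance 3.
Byte at offset 3: 0xF0 = 11110000 → 4-byte char (#2). Advance 4.
Byte at offset 7: 0xE8 = 11101000 → 3-byte char (#3). Advance 3.
Byte at offset 10: 0xE6 = 11100110 → 3-byte char (#4). Advance 3.
Byte at offset 13: 0xF2 = 11110010 → 4-byte char (#5). Advance 4.
Byte at offset 17: 0xF2 = 11110010 → 4-byte char (#6). Advance 4.
Byte at offset 21: 0xF2 = 11110010 → 4-byte char (#7). Advance 4.
Byte at offset 25: 0xF3 = 11110011 → 4-byte char (#8). Advance 4.
Reached end at offset 29 after 8 code points.

8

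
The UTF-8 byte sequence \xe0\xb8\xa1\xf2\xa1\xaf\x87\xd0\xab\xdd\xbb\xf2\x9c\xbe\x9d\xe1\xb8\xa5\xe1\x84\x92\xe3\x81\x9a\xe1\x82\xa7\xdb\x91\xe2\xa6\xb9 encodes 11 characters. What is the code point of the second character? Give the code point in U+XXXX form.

U+A1BC7

Offset 0: leading byte 0xE0 = 11100000 → 3-byte char #1 = E0 B8 A1.
Offset 3: leading byte 0xF2 = 11110010 → 4-byte char #2 = F2 A1 AF 87.
Leading byte 0xF2 = 11110010 matches 11110xxx → 4-byte sequence.
Byte 1: 0xF2 = 11110010, payload 010 (3 bits).
Byte 2: 0xA1 = 10100001 (10xxxxxx ✓), payload 100001.
Byte 3: 0xAF = 10101111 (10xxxxxx ✓), payload 101111.
Byte 4: 0x87 = 10000111 (10xxxxxx ✓), payload 000111.
Concatenate: 010100001101111000111 = 0xA1BC7 (21 bits → U+A1BC7).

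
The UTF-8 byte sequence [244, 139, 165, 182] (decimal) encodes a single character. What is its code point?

U+10B976

Leading byte 0xF4 = 11110100 matches 11110xxx → 4-byte sequence.
Byte 1: 0xF4 = 11110100, payload 100 (3 bits).
Byte 2: 0x8B = 10001011 (10xxxxxx ✓), payload 001011.
Byte 3: 0xA5 = 10100101 (10xxxxxx ✓), payload 100101.
Byte 4: 0xB6 = 10110110 (10xxxxxx ✓), payload 110110.
Concatenate: 100001011100101110110 = 0x10B976 (21 bits → U+10B976).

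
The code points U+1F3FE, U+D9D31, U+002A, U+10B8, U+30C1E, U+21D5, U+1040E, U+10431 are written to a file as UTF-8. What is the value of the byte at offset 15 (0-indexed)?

0x9E

U+1F3FE → 4-byte form F0 9F 8F BE at offsets 0–3.
U+D9D31 → 4-byte form F3 99 B4 B1 at offsets 4–7.
U+002A → 1-byte form 2A at offsets 8–8.
U+10B8 → 3-byte form E1 82 B8 at offsets 9–11.
U+30C1E → 4-byte form F0 B0 B0 9E at offsets 12–15.
Offset 15 falls in char 5's range; it's byte 4 of F0 B0 B0 9E = 0x9E.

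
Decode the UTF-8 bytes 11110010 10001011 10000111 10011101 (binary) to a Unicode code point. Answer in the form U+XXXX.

Leading byte 0xF2 = 11110010 matches 11110xxx → 4-byte sequence.
Byte 1: 0xF2 = 11110010, payload 010 (3 bits).
Byte 2: 0x8B = 10001011 (10xxxxxx ✓), payload 001011.
Byte 3: 0x87 = 10000111 (10xxxxxx ✓), payload 000111.
Byte 4: 0x9D = 10011101 (10xxxxxx ✓), payload 011101.
Concatenate: 010001011000111011101 = 0x8B1DD (21 bits → U+8B1DD).

U+8B1DD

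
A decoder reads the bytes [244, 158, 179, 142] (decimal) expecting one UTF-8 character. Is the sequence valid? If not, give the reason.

Leading byte 0xF4 = 11110100 → 4-byte form.
Payload = 0x11ECCE, which exceeds U+10FFFF, the maximum Unicode code point. (Leading bytes F5–FF, or F4 followed by ≥ 0x90, are invalid.)

invalid (encodes a value above U+10FFFF)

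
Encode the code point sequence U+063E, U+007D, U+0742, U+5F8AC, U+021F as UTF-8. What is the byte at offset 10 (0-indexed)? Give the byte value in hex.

U+063E → 2-byte form D8 BE at offsets 0–1.
U+007D → 1-byte form 7D at offsets 2–2.
U+0742 → 2-byte form DD 82 at offsets 3–4.
U+5F8AC → 4-byte form F1 9F A2 AC at offsets 5–8.
U+021F → 2-byte form C8 9F at offsets 9–10.
Offset 10 falls in char 5's range; it's byte 2 of C8 9F = 0x9F.

0x9F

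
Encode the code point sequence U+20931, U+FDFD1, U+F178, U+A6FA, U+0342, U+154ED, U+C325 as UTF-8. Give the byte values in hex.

F0 A0 A4 B1 F3 BD BF 91 EF 85 B8 EA 9B BA CD 82 F0 95 93 AD EC 8C A5

U+20931: 4-byte form → F0 A0 A4 B1.
U+FDFD1: 4-byte form → F3 BD BF 91.
U+F178: 3-byte form → EF 85 B8.
U+A6FA: 3-byte form → EA 9B BA.
U+0342: 2-byte form → CD 82.
U+154ED: 4-byte form → F0 95 93 AD.
U+C325: 3-byte form → EC 8C A5.
Concatenated (23 bytes): F0 A0 A4 B1 F3 BD BF 91 EF 85 B8 EA 9B BA CD 82 F0 95 93 AD EC 8C A5.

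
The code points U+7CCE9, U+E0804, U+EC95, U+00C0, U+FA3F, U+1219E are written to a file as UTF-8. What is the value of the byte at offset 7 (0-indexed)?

0x84

U+7CCE9 → 4-byte form F1 BC B3 A9 at offsets 0–3.
U+E0804 → 4-byte form F3 A0 A0 84 at offsets 4–7.
Offset 7 falls in char 2's range; it's byte 4 of F3 A0 A0 84 = 0x84.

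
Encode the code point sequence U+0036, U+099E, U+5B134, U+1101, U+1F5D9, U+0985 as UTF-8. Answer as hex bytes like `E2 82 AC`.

36 E0 A6 9E F1 9B 84 B4 E1 84 81 F0 9F 97 99 E0 A6 85

U+0036: 1-byte form → 36.
U+099E: 3-byte form → E0 A6 9E.
U+5B134: 4-byte form → F1 9B 84 B4.
U+1101: 3-byte form → E1 84 81.
U+1F5D9: 4-byte form → F0 9F 97 99.
U+0985: 3-byte form → E0 A6 85.
Concatenated (18 bytes): 36 E0 A6 9E F1 9B 84 B4 E1 84 81 F0 9F 97 99 E0 A6 85.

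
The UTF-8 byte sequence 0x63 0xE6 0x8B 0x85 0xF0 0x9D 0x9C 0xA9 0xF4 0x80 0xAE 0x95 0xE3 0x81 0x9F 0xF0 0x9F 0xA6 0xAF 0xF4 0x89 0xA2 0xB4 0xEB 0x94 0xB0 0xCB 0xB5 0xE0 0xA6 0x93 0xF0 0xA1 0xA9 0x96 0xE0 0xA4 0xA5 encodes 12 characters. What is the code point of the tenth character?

U+0993

Offset 0: leading byte 0x63 = 01100011 → 1-byte char #1 = 63.
Offset 1: leading byte 0xE6 = 11100110 → 3-byte char #2 = E6 8B 85.
Offset 4: leading byte 0xF0 = 11110000 → 4-byte char #3 = F0 9D 9C A9.
Offset 8: leading byte 0xF4 = 11110100 → 4-byte char #4 = F4 80 AE 95.
Offset 12: leading byte 0xE3 = 11100011 → 3-byte char #5 = E3 81 9F.
Offset 15: leading byte 0xF0 = 11110000 → 4-byte char #6 = F0 9F A6 AF.
Offset 19: leading byte 0xF4 = 11110100 → 4-byte char #7 = F4 89 A2 B4.
Offset 23: leading byte 0xEB = 11101011 → 3-byte char #8 = EB 94 B0.
Offset 26: leading byte 0xCB = 11001011 → 2-byte char #9 = CB B5.
Offset 28: leading byte 0xE0 = 11100000 → 3-byte char #10 = E0 A6 93.
Leading byte 0xE0 = 11100000 matches 1110xxxx → 3-byte sequence.
Byte 1: 0xE0 = 11100000, payload 0000 (4 bits).
Byte 2: 0xA6 = 10100110 (10xxxxxx ✓), payload 100110.
Byte 3: 0x93 = 10010011 (10xxxxxx ✓), payload 010011.
Concatenate: 0000100110010011 = 0x993 (16 bits → U+0993).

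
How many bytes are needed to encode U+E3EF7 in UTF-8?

U+E3EF7 = 0xE3EF7. UTF-8 uses 1 byte below 0x80, 2 below 0x800, 3 below 0x10000, 4 up to 0x10FFFF. 0xE3EF7 is in U+10000–U+10FFFF → 4 bytes.

4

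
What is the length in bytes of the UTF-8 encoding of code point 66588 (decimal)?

U+1041C = 0x1041C. UTF-8 uses 1 byte below 0x80, 2 below 0x800, 3 below 0x10000, 4 up to 0x10FFFF. 0x1041C is in U+10000–U+10FFFF → 4 bytes.

4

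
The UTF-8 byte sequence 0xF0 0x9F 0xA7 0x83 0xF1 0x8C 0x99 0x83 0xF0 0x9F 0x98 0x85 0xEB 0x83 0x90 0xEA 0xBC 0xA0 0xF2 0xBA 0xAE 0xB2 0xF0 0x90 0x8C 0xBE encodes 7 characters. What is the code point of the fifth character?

Offset 0: leading byte 0xF0 = 11110000 → 4-byte char #1 = F0 9F A7 83.
Offset 4: leading byte 0xF1 = 11110001 → 4-byte char #2 = F1 8C 99 83.
Offset 8: leading byte 0xF0 = 11110000 → 4-byte char #3 = F0 9F 98 85.
Offset 12: leading byte 0xEB = 11101011 → 3-byte char #4 = EB 83 90.
Offset 15: leading byte 0xEA = 11101010 → 3-byte char #5 = EA BC A0.
Leading byte 0xEA = 11101010 matches 1110xxxx → 3-byte sequence.
Byte 1: 0xEA = 11101010, payload 1010 (4 bits).
Byte 2: 0xBC = 10111100 (10xxxxxx ✓), payload 111100.
Byte 3: 0xA0 = 10100000 (10xxxxxx ✓), payload 100000.
Concatenate: 1010111100100000 = 0xAF20 (16 bits → U+AF20).

U+AF20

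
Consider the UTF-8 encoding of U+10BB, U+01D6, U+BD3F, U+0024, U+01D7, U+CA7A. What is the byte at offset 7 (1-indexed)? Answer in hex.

1-indexed offset 7 is 0-indexed offset 6.
U+10BB → 3-byte form E1 82 BB at offsets 0–2.
U+01D6 → 2-byte form C7 96 at offsets 3–4.
U+BD3F → 3-byte form EB B4 BF at offsets 5–7.
Offset 6 falls in char 3's range; it's byte 2 of EB B4 BF = 0xB4.

0xB4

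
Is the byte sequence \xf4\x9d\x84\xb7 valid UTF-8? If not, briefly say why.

Leading byte 0xF4 = 11110100 → 4-byte form.
Payload = 0x11D137, which exceeds U+10FFFF, the maximum Unicode code point. (Leading bytes F5–FF, or F4 followed by ≥ 0x90, are invalid.)

invalid (encodes a value above U+10FFFF)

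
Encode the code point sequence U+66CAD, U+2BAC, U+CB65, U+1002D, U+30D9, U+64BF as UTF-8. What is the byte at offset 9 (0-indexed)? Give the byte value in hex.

U+66CAD → 4-byte form F1 A6 B2 AD at offsets 0–3.
U+2BAC → 3-byte form E2 AE AC at offsets 4–6.
U+CB65 → 3-byte form EC AD A5 at offsets 7–9.
Offset 9 falls in char 3's range; it's byte 3 of EC AD A5 = 0xA5.

0xA5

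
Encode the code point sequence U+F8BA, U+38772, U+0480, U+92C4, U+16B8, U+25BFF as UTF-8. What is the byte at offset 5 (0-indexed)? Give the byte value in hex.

0x9D

U+F8BA → 3-byte form EF A2 BA at offsets 0–2.
U+38772 → 4-byte form F0 B8 9D B2 at offsets 3–6.
Offset 5 falls in char 2's range; it's byte 3 of F0 B8 9D B2 = 0x9D.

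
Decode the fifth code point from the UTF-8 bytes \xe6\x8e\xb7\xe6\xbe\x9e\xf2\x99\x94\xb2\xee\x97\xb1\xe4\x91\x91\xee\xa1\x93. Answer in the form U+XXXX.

U+4451

Offset 0: leading byte 0xE6 = 11100110 → 3-byte char #1 = E6 8E B7.
Offset 3: leading byte 0xE6 = 11100110 → 3-byte char #2 = E6 BE 9E.
Offset 6: leading byte 0xF2 = 11110010 → 4-byte char #3 = F2 99 94 B2.
Offset 10: leading byte 0xEE = 11101110 → 3-byte char #4 = EE 97 B1.
Offset 13: leading byte 0xE4 = 11100100 → 3-byte char #5 = E4 91 91.
Leading byte 0xE4 = 11100100 matches 1110xxxx → 3-byte sequence.
Byte 1: 0xE4 = 11100100, payload 0100 (4 bits).
Byte 2: 0x91 = 10010001 (10xxxxxx ✓), payload 010001.
Byte 3: 0x91 = 10010001 (10xxxxxx ✓), payload 010001.
Concatenate: 0100010001010001 = 0x4451 (16 bits → U+4451).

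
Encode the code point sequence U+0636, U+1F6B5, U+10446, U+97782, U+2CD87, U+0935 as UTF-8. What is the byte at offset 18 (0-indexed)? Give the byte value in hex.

0xE0

U+0636 → 2-byte form D8 B6 at offsets 0–1.
U+1F6B5 → 4-byte form F0 9F 9A B5 at offsets 2–5.
U+10446 → 4-byte form F0 90 91 86 at offsets 6–9.
U+97782 → 4-byte form F2 97 9E 82 at offsets 10–13.
U+2CD87 → 4-byte form F0 AC B6 87 at offsets 14–17.
U+0935 → 3-byte form E0 A4 B5 at offsets 18–20.
Offset 18 falls in char 6's range; it's byte 1 of E0 A4 B5 = 0xE0.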